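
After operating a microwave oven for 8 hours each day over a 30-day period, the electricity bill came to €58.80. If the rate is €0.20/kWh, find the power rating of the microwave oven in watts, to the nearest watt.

1225 W

Energy = €58.80 ÷ €0.20/kWh = 294 kWh
Runtime = 8 h/day × 30 days = 240 h
Power = 294 kWh ÷ 240 h = 1.225 kW = 1225 W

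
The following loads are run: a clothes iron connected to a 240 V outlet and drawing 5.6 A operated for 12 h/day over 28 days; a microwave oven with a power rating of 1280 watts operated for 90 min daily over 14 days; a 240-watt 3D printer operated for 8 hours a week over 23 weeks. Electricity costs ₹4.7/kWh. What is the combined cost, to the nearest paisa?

₹2456.33

clothes iron: Power = 5.6 A × 240 V = 1344 W = 1.344 kW
clothes iron: Runtime = 12 h/day × 28 days = 336 h
clothes iron: 1.344 kW × 336 h = 451.584 kWh
microwave oven: Runtime = 90 min × 14 = 1260 min = 21 h
microwave oven: 1.28 kW × 21 h = 26.88 kWh
3D printer: Runtime = 8 h/week × 23 weeks = 184 h
3D printer: 0.24 kW × 184 h = 44.16 kWh
Total energy = 522.624 kWh
Cost = 522.624 × ₹4.7 = ₹2456.33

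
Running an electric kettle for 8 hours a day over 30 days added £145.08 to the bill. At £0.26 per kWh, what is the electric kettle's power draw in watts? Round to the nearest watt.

Energy = £145.08 ÷ £0.26/kWh = 558 kWh
Runtime = 8 h/day × 30 days = 240 h
Power = 558 kWh ÷ 240 h = 2.325 kW = 2325 W

2325 W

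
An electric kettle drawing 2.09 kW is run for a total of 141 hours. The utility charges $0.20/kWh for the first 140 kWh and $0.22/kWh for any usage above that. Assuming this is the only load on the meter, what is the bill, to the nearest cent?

Energy = 2.09 kW × 141 h = 294.69 kWh
Tier 1 (0–140 kWh): 140 × $0.20 = $28
Above 140 kWh: 154.69 × $0.22 = $34.0318
Bill = $62.03

$62.03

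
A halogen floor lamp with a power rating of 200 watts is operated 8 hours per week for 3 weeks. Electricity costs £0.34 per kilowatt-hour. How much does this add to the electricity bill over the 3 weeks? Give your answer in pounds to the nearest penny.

Runtime = 8 h/week × 3 weeks = 24 h
Energy = 0.2 kW × 24 h = 4.8 kWh
Cost = 4.8 kWh × £0.34/kWh = £1.63

£1.63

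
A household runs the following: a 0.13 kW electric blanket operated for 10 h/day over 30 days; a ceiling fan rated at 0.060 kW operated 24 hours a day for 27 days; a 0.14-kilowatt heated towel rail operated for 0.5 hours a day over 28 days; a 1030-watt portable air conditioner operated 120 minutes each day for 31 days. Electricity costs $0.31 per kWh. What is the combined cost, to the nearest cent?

$44.55

electric blanket: Runtime = 10 h/day × 30 days = 300 h
electric blanket: 0.13 kW × 300 h = 39 kWh
ceiling fan: Runtime = 24 h × 27 = 648 h
ceiling fan: 0.06 kW × 648 h = 38.88 kWh
heated towel rail: Runtime = 0.5 h/day × 28 days = 14 h
heated towel rail: 0.14 kW × 14 h = 1.96 kWh
portable air conditioner: Runtime = 120 min × 31 = 3720 min = 62 h
portable air conditioner: 1.03 kW × 62 h = 63.86 kWh
Total energy = 143.7 kWh
Cost = 143.7 × $0.31 = $44.55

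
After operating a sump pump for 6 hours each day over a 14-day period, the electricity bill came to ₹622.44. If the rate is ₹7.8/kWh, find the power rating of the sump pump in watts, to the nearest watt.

Energy = ₹622.44 ÷ ₹7.8/kWh = 79.8 kWh
Runtime = 6 h/day × 14 days = 84 h
Power = 79.8 kWh ÷ 84 h = 0.95 kW = 950 W

950 W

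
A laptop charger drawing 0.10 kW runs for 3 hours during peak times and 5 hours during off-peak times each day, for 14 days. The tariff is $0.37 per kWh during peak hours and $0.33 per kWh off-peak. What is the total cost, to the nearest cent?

$3.86

Peak energy = 0.1 kW × 3 h × 14 = 4.2 kWh
Off-peak energy = 0.1 kW × 5 h × 14 = 7 kWh
Cost = 4.2 × $0.37 + 7 × $0.33 = $1.554 + $2.31 = $3.86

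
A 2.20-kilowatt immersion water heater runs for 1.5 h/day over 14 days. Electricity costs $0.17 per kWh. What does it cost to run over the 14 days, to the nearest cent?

Runtime = 1.5 h/day × 14 days = 21 h
Energy = 2.2 kW × 21 h = 46.2 kWh
Cost = 46.2 kWh × $0.17/kWh = $7.85

$7.85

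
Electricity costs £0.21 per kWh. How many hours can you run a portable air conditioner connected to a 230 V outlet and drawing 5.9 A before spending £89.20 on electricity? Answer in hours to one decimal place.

Power = 5.9 A × 230 V = 1357 W = 1.357 kW
Energy available = £89.20 ÷ £0.21/kWh = 424.7619 kWh
Hours = 424.7619 kWh ÷ 1.357 kW = 313.0 h

313.0 h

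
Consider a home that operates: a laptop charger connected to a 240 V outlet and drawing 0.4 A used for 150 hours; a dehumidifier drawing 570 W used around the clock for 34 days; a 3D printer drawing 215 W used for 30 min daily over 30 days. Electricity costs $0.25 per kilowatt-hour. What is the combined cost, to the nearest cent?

laptop charger: Power = 0.4 A × 240 V = 96 W = 0.096 kW
laptop charger: 0.096 kW × 150 h = 14.4 kWh
dehumidifier: Runtime = 24 h × 34 = 816 h
dehumidifier: 0.57 kW × 816 h = 465.12 kWh
3D printer: Runtime = 30 min × 30 = 900 min = 15 h
3D printer: 0.215 kW × 15 h = 3.225 kWh
Total energy = 482.745 kWh
Cost = 482.745 × $0.25 = $120.69

$120.69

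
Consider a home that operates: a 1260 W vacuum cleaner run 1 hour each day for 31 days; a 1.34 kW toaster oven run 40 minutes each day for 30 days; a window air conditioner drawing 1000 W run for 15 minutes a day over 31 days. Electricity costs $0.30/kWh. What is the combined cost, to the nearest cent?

vacuum cleaner: Runtime = 1 h/day × 31 days = 31 h
vacuum cleaner: 1.26 kW × 31 h = 39.06 kWh
toaster oven: Runtime = 40 min × 30 = 1200 min = 20 h
toaster oven: 1.34 kW × 20 h = 26.8 kWh
window air conditioner: Runtime = 15 min × 31 = 465 min = 7.75 h
window air conditioner: 1 kW × 7.75 h = 7.75 kWh
Total energy = 73.61 kWh
Cost = 73.61 × $0.30 = $22.08

$22.08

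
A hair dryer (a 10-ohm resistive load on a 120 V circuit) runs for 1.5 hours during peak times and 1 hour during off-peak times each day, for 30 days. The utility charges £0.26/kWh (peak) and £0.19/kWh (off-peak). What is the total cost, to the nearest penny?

£25.06

Power = V²/R = 120²/10 = 1440 W = 1.44 kW
Peak energy = 1.44 kW × 1.5 h × 30 = 64.8 kWh
Off-peak energy = 1.44 kW × 1 h × 30 = 43.2 kWh
Cost = 64.8 × £0.26 + 43.2 × £0.19 = £16.848 + £8.208 = £25.06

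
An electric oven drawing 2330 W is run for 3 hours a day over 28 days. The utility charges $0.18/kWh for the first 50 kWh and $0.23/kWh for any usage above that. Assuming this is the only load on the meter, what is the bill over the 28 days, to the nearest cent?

Runtime = 3 h/day × 28 days = 84 h
Energy = 2.33 kW × 84 h = 195.72 kWh
Tier 1 (0–50 kWh): 50 × $0.18 = $9
Above 50 kWh: 145.72 × $0.23 = $33.5156
Bill = $42.52

$42.52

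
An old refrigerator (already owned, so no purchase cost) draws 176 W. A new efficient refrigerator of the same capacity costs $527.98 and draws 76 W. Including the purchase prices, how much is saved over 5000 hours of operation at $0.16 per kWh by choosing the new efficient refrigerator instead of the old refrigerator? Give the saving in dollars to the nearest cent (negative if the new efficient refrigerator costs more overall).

-$447.98

old refrigerator: $0.00 + (176/1000) kW × 5000 h × $0.16 = $0.00 + $140.8 = $140.8
new efficient refrigerator: $527.98 + (76/1000) kW × 5000 h × $0.16 = $527.98 + $60.8 = $588.78
Saving = $140.8 − $588.78 = −$447.98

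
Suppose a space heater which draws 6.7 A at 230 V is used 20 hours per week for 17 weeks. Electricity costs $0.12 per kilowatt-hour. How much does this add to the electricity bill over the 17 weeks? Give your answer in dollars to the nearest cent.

Power = 6.7 A × 230 V = 1541 W = 1.541 kW
Runtime = 20 h/week × 17 weeks = 340 h
Energy = 1.541 kW × 340 h = 523.94 kWh
Cost = 523.94 kWh × $0.12/kWh = $62.87

$62.87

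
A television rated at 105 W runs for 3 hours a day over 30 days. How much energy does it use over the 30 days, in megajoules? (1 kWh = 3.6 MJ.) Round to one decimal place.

34.0 MJ

Runtime = 3 h/day × 30 days = 90 h
Energy = 0.105 kW × 90 h = 9.45 kWh
= 9.45 × 3.6 MJ = 34.0 MJ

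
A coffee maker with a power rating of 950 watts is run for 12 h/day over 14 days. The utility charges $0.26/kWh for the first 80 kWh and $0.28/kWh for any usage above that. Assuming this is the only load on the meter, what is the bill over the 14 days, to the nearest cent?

$43.09

Runtime = 12 h/day × 14 days = 168 h
Energy = 0.95 kW × 168 h = 159.6 kWh
Tier 1 (0–80 kWh): 80 × $0.26 = $20.8
Above 80 kWh: 79.6 × $0.28 = $22.288
Bill = $43.09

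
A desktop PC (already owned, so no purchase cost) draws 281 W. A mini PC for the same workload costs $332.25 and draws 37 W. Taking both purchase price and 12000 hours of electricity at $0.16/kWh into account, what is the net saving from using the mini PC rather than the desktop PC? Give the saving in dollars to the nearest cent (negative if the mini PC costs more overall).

$136.23

desktop PC: $0.00 + (281/1000) kW × 12000 h × $0.16 = $0.00 + $539.52 = $539.52
mini PC: $332.25 + (37/1000) kW × 12000 h × $0.16 = $332.25 + $71.04 = $403.29
Saving = $539.52 − $403.29 = $136.23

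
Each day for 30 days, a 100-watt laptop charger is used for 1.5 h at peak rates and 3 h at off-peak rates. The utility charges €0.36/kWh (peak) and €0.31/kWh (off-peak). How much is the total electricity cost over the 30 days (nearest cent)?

Peak energy = 0.1 kW × 1.5 h × 30 = 4.5 kWh
Off-peak energy = 0.1 kW × 3 h × 30 = 9 kWh
Cost = 4.5 × €0.36 + 9 × €0.31 = €1.62 + €2.79 = €4.41

€4.41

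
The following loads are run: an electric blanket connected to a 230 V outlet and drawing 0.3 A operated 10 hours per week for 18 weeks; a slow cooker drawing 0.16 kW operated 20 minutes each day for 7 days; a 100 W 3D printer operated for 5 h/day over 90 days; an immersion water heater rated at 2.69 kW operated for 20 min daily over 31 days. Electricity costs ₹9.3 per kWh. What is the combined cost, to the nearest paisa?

electric blanket: Power = 0.3 A × 230 V = 69 W = 0.069 kW
electric blanket: Runtime = 10 h/week × 18 weeks = 180 h
electric blanket: 0.069 kW × 180 h = 12.42 kWh
slow cooker: Runtime = 20 min × 7 = 140 min = 2.333333… h
slow cooker: 0.16 kW × 2.333333… h = 0.373333… kWh
3D printer: Runtime = 5 h/day × 90 days = 450 h
3D printer: 0.1 kW × 450 h = 45 kWh
immersion water heater: Runtime = 20 min × 31 = 620 min = 10.333333… h
immersion water heater: 2.69 kW × 10.333333… h = 27.796666… kWh
Total energy = 85.59 kWh
Cost = 85.59 × ₹9.3 = ₹795.99

₹795.99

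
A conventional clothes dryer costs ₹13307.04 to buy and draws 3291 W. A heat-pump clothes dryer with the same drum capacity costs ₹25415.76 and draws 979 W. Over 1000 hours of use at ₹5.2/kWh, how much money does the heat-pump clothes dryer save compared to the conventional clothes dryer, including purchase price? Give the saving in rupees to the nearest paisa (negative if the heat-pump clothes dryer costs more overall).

-₹86.32

conventional clothes dryer: ₹13307.04 + (3291/1000) kW × 1000 h × ₹5.2 = ₹13307.04 + ₹17113.2 = ₹30420.24
heat-pump clothes dryer: ₹25415.76 + (979/1000) kW × 1000 h × ₹5.2 = ₹25415.76 + ₹5090.8 = ₹30506.56
Saving = ₹30420.24 − ₹30506.56 = −₹86.32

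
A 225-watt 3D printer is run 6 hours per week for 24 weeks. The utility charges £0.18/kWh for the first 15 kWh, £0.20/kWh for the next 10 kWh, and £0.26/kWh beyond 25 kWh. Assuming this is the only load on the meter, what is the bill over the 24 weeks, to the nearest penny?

£6.62

Runtime = 6 h/week × 24 weeks = 144 h
Energy = 0.225 kW × 144 h = 32.4 kWh
Tier 1 (0–15 kWh): 15 × £0.18 = £2.7
Tier 2 (15–25 kWh): 10 × £0.20 = £2
Above 25 kWh: 7.4 × £0.26 = £1.924
Bill = £6.62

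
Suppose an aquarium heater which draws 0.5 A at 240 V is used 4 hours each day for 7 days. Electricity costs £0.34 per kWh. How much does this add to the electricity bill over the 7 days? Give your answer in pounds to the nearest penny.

Power = 0.5 A × 240 V = 120 W = 0.12 kW
Runtime = 4 h/day × 7 days = 28 h
Energy = 0.12 kW × 28 h = 3.36 kWh
Cost = 3.36 kWh × £0.34/kWh = £1.14

£1.14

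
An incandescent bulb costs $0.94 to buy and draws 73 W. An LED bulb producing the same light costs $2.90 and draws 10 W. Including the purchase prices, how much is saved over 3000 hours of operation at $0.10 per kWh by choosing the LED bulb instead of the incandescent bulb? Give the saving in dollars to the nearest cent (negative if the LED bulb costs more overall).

incandescent bulb: $0.94 + (73/1000) kW × 3000 h × $0.10 = $0.94 + $21.9 = $22.84
LED bulb: $2.90 + (10/1000) kW × 3000 h × $0.10 = $2.90 + $3 = $5.9
Saving = $22.84 − $5.9 = $16.94

$16.94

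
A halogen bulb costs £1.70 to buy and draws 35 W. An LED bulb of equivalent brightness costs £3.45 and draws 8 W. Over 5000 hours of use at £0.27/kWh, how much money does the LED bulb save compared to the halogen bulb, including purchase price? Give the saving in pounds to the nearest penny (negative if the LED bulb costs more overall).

halogen bulb: £1.70 + (35/1000) kW × 5000 h × £0.27 = £1.70 + £47.25 = £48.95
LED bulb: £3.45 + (8/1000) kW × 5000 h × £0.27 = £3.45 + £10.8 = £14.25
Saving = £48.95 − £14.25 = £34.7

£34.70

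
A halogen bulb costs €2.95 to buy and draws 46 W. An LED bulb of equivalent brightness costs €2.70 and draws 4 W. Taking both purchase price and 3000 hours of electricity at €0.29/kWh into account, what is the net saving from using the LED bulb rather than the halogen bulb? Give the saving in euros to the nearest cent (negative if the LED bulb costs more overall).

€36.79

halogen bulb: €2.95 + (46/1000) kW × 3000 h × €0.29 = €2.95 + €40.02 = €42.97
LED bulb: €2.70 + (4/1000) kW × 3000 h × €0.29 = €2.70 + €3.48 = €6.18
Saving = €42.97 − €6.18 = €36.79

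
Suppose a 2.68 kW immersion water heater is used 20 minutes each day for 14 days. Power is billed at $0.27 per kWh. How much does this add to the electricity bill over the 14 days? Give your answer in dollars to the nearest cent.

Runtime = 20 min × 14 = 280 min = 4.666666… h
Energy = 2.68 kW × 4.666666… h = 12.506666… kWh
Cost = 12.506666… kWh × $0.27/kWh = $3.38

$3.38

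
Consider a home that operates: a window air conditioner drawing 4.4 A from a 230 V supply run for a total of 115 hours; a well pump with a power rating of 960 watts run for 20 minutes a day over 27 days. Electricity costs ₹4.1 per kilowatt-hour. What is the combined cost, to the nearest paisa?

₹512.58

window air conditioner: Power = 4.4 A × 230 V = 1012 W = 1.012 kW
window air conditioner: 1.012 kW × 115 h = 116.38 kWh
well pump: Runtime = 20 min × 27 = 540 min = 9 h
well pump: 0.96 kW × 9 h = 8.64 kWh
Total energy = 125.02 kWh
Cost = 125.02 × ₹4.1 = ₹512.58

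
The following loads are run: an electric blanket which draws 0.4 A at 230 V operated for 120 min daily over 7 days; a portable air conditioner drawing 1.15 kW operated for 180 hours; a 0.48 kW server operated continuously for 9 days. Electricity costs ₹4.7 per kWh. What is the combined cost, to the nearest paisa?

₹1466.25

electric blanket: Power = 0.4 A × 230 V = 92 W = 0.092 kW
electric blanket: Runtime = 120 min × 7 = 840 min = 14 h
electric blanket: 0.092 kW × 14 h = 1.288 kWh
portable air conditioner: 1.15 kW × 180 h = 207 kWh
server: Runtime = 24 h × 9 = 216 h
server: 0.48 kW × 216 h = 103.68 kWh
Total energy = 311.968 kWh
Cost = 311.968 × ₹4.7 = ₹1466.25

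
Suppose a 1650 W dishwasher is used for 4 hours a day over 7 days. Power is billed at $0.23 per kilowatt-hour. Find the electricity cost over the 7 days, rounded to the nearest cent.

Runtime = 4 h/day × 7 days = 28 h
Energy = 1.65 kW × 28 h = 46.2 kWh
Cost = 46.2 kWh × $0.23/kWh = $10.63

$10.63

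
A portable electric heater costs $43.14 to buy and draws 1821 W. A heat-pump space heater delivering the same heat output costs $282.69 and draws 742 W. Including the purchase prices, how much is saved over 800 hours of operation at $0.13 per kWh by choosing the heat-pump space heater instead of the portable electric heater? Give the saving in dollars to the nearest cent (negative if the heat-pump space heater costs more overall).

portable electric heater: $43.14 + (1821/1000) kW × 800 h × $0.13 = $43.14 + $189.384 = $232.524
heat-pump space heater: $282.69 + (742/1000) kW × 800 h × $0.13 = $282.69 + $77.168 = $359.858
Saving = $232.524 − $359.858 = −$127.334 → -$127.33

-$127.33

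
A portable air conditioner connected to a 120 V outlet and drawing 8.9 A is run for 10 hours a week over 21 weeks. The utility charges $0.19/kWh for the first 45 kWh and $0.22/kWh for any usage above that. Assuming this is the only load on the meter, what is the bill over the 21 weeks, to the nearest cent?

$47.99

Power = 8.9 A × 120 V = 1068 W = 1.068 kW
Runtime = 10 h/week × 21 weeks = 210 h
Energy = 1.068 kW × 210 h = 224.28 kWh
Tier 1 (0–45 kWh): 45 × $0.19 = $8.55
Above 45 kWh: 179.28 × $0.22 = $39.4416
Bill = $47.99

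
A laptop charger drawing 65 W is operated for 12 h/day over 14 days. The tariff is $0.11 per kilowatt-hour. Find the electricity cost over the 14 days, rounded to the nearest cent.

Runtime = 12 h/day × 14 days = 168 h
Energy = 0.065 kW × 168 h = 10.92 kWh
Cost = 10.92 kWh × $0.11/kWh = $1.20

$1.20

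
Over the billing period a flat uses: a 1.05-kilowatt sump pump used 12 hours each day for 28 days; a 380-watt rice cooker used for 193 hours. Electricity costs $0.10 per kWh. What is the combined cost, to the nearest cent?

$42.61

sump pump: Runtime = 12 h/day × 28 days = 336 h
sump pump: 1.05 kW × 336 h = 352.8 kWh
rice cooker: 0.38 kW × 193 h = 73.34 kWh
Total energy = 426.14 kWh
Cost = 426.14 × $0.10 = $42.61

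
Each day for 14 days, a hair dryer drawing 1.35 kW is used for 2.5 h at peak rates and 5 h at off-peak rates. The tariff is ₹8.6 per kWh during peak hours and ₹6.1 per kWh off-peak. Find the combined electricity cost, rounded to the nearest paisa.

Peak energy = 1.35 kW × 2.5 h × 14 = 47.25 kWh
Off-peak energy = 1.35 kW × 5 h × 14 = 94.5 kWh
Cost = 47.25 × ₹8.6 + 94.5 × ₹6.1 = ₹406.35 + ₹576.45 = ₹982.80

₹982.80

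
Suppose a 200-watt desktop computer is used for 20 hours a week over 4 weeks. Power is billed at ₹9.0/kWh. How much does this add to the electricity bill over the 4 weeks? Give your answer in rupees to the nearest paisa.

₹144.00

Runtime = 20 h/week × 4 weeks = 80 h
Energy = 0.2 kW × 80 h = 16 kWh
Cost = 16 kWh × ₹9.0/kWh = ₹144.00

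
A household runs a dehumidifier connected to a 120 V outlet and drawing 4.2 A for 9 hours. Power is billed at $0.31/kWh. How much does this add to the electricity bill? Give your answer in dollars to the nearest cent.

Power = 4.2 A × 120 V = 504 W = 0.504 kW
Energy = 0.504 kW × 9 h = 4.536 kWh
Cost = 4.536 kWh × $0.31/kWh = $1.41

$1.41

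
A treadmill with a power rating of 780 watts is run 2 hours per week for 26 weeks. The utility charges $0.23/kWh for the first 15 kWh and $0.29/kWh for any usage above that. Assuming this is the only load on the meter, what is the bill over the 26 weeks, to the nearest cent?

Runtime = 2 h/week × 26 weeks = 52 h
Energy = 0.78 kW × 52 h = 40.56 kWh
Tier 1 (0–15 kWh): 15 × $0.23 = $3.45
Above 15 kWh: 25.56 × $0.29 = $7.4124
Bill = $10.86

$10.86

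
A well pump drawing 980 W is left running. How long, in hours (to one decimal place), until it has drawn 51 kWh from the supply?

Hours = 51 kWh ÷ 0.98 kW = 52.0 h

52.0 h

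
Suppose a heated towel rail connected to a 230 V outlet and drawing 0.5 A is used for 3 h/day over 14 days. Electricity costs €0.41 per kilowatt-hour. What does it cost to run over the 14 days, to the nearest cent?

Power = 0.5 A × 230 V = 115 W = 0.115 kW
Runtime = 3 h/day × 14 days = 42 h
Energy = 0.115 kW × 42 h = 4.83 kWh
Cost = 4.83 kWh × €0.41/kWh = €1.98

€1.98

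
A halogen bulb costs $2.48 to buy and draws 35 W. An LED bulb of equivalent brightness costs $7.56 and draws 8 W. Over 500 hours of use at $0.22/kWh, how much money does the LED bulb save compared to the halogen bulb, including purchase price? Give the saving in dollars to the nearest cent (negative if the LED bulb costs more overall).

-$2.11

halogen bulb: $2.48 + (35/1000) kW × 500 h × $0.22 = $2.48 + $3.85 = $6.33
LED bulb: $7.56 + (8/1000) kW × 500 h × $0.22 = $7.56 + $0.88 = $8.44
Saving = $6.33 − $8.44 = −$2.11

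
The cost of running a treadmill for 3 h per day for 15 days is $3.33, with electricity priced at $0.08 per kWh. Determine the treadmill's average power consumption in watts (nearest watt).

925 W

Energy = $3.33 ÷ $0.08/kWh = 41.625 kWh
Runtime = 3 h/day × 15 days = 45 h
Power = 41.625 kWh ÷ 45 h = 0.925 kW = 925 W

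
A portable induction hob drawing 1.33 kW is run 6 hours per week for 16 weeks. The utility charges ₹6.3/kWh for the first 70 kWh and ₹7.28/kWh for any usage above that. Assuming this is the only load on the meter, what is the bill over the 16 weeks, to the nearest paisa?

₹860.91

Runtime = 6 h/week × 16 weeks = 96 h
Energy = 1.33 kW × 96 h = 127.68 kWh
Tier 1 (0–70 kWh): 70 × ₹6.3 = ₹441
Above 70 kWh: 57.68 × ₹7.28 = ₹419.9104
Bill = ₹860.91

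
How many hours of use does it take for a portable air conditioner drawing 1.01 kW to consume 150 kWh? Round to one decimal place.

Hours = 150 kWh ÷ 1.01 kW = 148.5 h

148.5 h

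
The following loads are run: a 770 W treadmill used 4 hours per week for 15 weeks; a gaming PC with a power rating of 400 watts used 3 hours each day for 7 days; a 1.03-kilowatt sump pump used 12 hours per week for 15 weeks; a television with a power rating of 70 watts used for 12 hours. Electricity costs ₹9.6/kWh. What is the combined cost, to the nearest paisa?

treadmill: Runtime = 4 h/week × 15 weeks = 60 h
treadmill: 0.77 kW × 60 h = 46.2 kWh
gaming PC: Runtime = 3 h/day × 7 days = 21 h
gaming PC: 0.4 kW × 21 h = 8.4 kWh
sump pump: Runtime = 12 h/week × 15 weeks = 180 h
sump pump: 1.03 kW × 180 h = 185.4 kWh
television: 0.07 kW × 12 h = 0.84 kWh
Total energy = 240.84 kWh
Cost = 240.84 × ₹9.6 = ₹2312.06

₹2312.06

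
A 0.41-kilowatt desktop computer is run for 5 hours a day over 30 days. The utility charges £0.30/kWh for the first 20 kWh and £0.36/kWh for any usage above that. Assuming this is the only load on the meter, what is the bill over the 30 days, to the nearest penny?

Runtime = 5 h/day × 30 days = 150 h
Energy = 0.41 kW × 150 h = 61.5 kWh
Tier 1 (0–20 kWh): 20 × £0.30 = £6
Above 20 kWh: 41.5 × £0.36 = £14.94
Bill = £20.94

£20.94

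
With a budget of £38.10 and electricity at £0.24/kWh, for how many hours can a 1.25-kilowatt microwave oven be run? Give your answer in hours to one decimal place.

127.0 h

Energy available = £38.10 ÷ £0.24/kWh = 158.75 kWh
Hours = 158.75 kWh ÷ 1.25 kW = 127.0 h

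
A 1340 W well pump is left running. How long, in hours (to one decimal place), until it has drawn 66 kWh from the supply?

49.3 h

Hours = 66 kWh ÷ 1.34 kW = 49.3 h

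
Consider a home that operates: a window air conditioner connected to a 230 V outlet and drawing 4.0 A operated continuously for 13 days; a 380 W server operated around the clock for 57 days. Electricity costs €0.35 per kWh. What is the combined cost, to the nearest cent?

window air conditioner: Power = 4.0 A × 230 V = 920 W = 0.92 kW
window air conditioner: Runtime = 24 h × 13 = 312 h
window air conditioner: 0.92 kW × 312 h = 287.04 kWh
server: Runtime = 24 h × 57 = 1368 h
server: 0.38 kW × 1368 h = 519.84 kWh
Total energy = 806.88 kWh
Cost = 806.88 × €0.35 = €282.41

€282.41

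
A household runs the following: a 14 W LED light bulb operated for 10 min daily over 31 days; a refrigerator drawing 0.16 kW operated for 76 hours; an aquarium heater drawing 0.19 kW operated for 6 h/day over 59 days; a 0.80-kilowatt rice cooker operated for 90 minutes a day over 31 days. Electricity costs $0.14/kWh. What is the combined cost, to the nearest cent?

$16.34

LED light bulb: Runtime = 10 min × 31 = 310 min = 5.166666… h
LED light bulb: 0.014 kW × 5.166666… h = 0.072333… kWh
refrigerator: 0.16 kW × 76 h = 12.16 kWh
aquarium heater: Runtime = 6 h/day × 59 days = 354 h
aquarium heater: 0.19 kW × 354 h = 67.26 kWh
rice cooker: Runtime = 90 min × 31 = 2790 min = 46.5 h
rice cooker: 0.8 kW × 46.5 h = 37.2 kWh
Total energy = 116.692333… kWh
Cost = 116.692333… × $0.14 = $16.34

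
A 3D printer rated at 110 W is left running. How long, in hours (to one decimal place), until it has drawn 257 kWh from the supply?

2336.4 h

Hours = 257 kWh ÷ 0.11 kW = 2336.4 h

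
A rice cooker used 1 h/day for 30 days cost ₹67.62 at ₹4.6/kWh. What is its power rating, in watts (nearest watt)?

Energy = ₹67.62 ÷ ₹4.6/kWh = 14.7 kWh
Runtime = 1 h/day × 30 days = 30 h
Power = 14.7 kWh ÷ 30 h = 0.49 kW = 490 W

490 W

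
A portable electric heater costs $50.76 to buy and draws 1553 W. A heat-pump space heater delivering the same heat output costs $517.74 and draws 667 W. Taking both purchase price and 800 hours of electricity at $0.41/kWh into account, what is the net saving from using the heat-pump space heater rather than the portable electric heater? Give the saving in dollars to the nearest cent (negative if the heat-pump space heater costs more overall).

portable electric heater: $50.76 + (1553/1000) kW × 800 h × $0.41 = $50.76 + $509.384 = $560.144
heat-pump space heater: $517.74 + (667/1000) kW × 800 h × $0.41 = $517.74 + $218.776 = $736.516
Saving = $560.144 − $736.516 = −$176.372 → -$176.37

-$176.37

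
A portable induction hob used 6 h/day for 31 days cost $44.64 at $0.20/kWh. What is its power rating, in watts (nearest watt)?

Energy = $44.64 ÷ $0.20/kWh = 223.2 kWh
Runtime = 6 h/day × 31 days = 186 h
Power = 223.2 kWh ÷ 186 h = 1.2 kW = 1200 W

1200 W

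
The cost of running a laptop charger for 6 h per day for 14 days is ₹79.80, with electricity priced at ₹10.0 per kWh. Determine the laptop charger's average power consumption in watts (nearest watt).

95 W

Energy = ₹79.80 ÷ ₹10.0/kWh = 7.98 kWh
Runtime = 6 h/day × 14 days = 84 h
Power = 7.98 kWh ÷ 84 h = 0.095 kW = 95 W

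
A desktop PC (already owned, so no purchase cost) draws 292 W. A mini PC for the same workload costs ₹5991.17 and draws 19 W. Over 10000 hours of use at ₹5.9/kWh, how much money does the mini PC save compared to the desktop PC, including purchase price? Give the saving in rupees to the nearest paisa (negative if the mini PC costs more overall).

₹10115.83

desktop PC: ₹0.00 + (292/1000) kW × 10000 h × ₹5.9 = ₹0.00 + ₹17228 = ₹17228
mini PC: ₹5991.17 + (19/1000) kW × 10000 h × ₹5.9 = ₹5991.17 + ₹1121 = ₹7112.17
Saving = ₹17228 − ₹7112.17 = ₹10115.83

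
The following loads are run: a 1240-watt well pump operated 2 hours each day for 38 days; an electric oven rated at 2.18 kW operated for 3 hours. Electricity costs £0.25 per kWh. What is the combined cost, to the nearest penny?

well pump: Runtime = 2 h/day × 38 days = 76 h
well pump: 1.24 kW × 76 h = 94.24 kWh
electric oven: 2.18 kW × 3 h = 6.54 kWh
Total energy = 100.78 kWh
Cost = 100.78 × £0.25 = £25.20

£25.20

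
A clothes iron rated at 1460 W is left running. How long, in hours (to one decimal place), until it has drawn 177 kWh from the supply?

121.2 h

Hours = 177 kWh ÷ 1.46 kW = 121.2 h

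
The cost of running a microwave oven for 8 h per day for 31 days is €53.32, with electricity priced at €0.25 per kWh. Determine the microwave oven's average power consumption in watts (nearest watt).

Energy = €53.32 ÷ €0.25/kWh = 213.28 kWh
Runtime = 8 h/day × 31 days = 248 h
Power = 213.28 kWh ÷ 248 h = 0.86 kW = 860 W

860 W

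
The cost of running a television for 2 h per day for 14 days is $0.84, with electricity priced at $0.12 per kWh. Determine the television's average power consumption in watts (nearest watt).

Energy = $0.84 ÷ $0.12/kWh = 7 kWh
Runtime = 2 h/day × 14 days = 28 h
Power = 7 kWh ÷ 28 h = 0.25 kW = 250 W

250 W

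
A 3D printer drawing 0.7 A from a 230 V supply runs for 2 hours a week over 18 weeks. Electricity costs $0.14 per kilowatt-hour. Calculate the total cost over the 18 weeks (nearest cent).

$0.81

Power = 0.7 A × 230 V = 161 W = 0.161 kW
Runtime = 2 h/week × 18 weeks = 36 h
Energy = 0.161 kW × 36 h = 5.796 kWh
Cost = 5.796 kWh × $0.14/kWh = $0.81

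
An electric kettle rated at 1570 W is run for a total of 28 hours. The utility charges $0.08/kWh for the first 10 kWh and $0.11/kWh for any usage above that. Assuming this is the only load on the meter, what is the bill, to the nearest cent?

$4.54

Energy = 1.57 kW × 28 h = 43.96 kWh
Tier 1 (0–10 kWh): 10 × $0.08 = $0.8
Above 10 kWh: 33.96 × $0.11 = $3.7356
Bill = $4.54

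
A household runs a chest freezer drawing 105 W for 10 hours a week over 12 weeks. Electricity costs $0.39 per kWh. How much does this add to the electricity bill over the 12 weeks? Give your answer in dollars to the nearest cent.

Runtime = 10 h/week × 12 weeks = 120 h
Energy = 0.105 kW × 120 h = 12.6 kWh
Cost = 12.6 kWh × $0.39/kWh = $4.91

$4.91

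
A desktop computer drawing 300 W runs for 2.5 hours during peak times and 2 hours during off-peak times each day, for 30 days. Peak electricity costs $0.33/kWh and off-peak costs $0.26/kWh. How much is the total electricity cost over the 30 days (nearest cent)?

Peak energy = 0.3 kW × 2.5 h × 30 = 22.5 kWh
Off-peak energy = 0.3 kW × 2 h × 30 = 18 kWh
Cost = 22.5 × $0.33 + 18 × $0.26 = $7.425 + $4.68 = $12.11

$12.11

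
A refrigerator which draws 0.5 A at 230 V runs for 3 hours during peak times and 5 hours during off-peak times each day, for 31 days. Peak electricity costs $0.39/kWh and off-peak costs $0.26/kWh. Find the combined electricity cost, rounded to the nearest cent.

$8.81

Power = 0.5 A × 230 V = 115 W = 0.115 kW
Peak energy = 0.115 kW × 3 h × 31 = 10.695 kWh
Off-peak energy = 0.115 kW × 5 h × 31 = 17.825 kWh
Cost = 10.695 × $0.39 + 17.825 × $0.26 = $4.17105 + $4.6345 = $8.81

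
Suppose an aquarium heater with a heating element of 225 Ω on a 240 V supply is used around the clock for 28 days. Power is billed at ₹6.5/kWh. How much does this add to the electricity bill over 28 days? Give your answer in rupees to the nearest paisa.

₹1118.21

Power = V²/R = 240²/225 = 256 W = 0.256 kW
Runtime = 24 h × 28 = 672 h
Energy = 0.256 kW × 672 h = 172.032 kWh
Cost = 172.032 kWh × ₹6.5/kWh = ₹1118.21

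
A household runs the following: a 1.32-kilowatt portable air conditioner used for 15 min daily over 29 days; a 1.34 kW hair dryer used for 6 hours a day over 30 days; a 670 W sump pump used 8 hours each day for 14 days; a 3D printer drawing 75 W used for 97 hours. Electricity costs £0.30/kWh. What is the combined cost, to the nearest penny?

portable air conditioner: Runtime = 15 min × 29 = 435 min = 7.25 h
portable air conditioner: 1.32 kW × 7.25 h = 9.57 kWh
hair dryer: Runtime = 6 h/day × 30 days = 180 h
hair dryer: 1.34 kW × 180 h = 241.2 kWh
sump pump: Runtime = 8 h/day × 14 days = 112 h
sump pump: 0.67 kW × 112 h = 75.04 kWh
3D printer: 0.075 kW × 97 h = 7.275 kWh
Total energy = 333.085 kWh
Cost = 333.085 × £0.30 = £99.93

£99.93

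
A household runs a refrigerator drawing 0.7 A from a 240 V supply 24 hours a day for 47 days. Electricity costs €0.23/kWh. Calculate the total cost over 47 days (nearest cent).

Power = 0.7 A × 240 V = 168 W = 0.168 kW
Runtime = 24 h × 47 = 1128 h
Energy = 0.168 kW × 1128 h = 189.504 kWh
Cost = 189.504 kWh × €0.23/kWh = €43.59

€43.59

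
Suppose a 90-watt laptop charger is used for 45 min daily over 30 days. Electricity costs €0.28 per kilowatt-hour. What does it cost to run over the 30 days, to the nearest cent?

€0.57

Runtime = 45 min × 30 = 1350 min = 22.5 h
Energy = 0.09 kW × 22.5 h = 2.025 kWh
Cost = 2.025 kWh × €0.28/kWh = €0.57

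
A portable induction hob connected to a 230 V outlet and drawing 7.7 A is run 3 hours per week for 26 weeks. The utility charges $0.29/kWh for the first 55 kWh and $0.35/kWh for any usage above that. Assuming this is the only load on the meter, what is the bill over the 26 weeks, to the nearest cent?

Power = 7.7 A × 230 V = 1771 W = 1.771 kW
Runtime = 3 h/week × 26 weeks = 78 h
Energy = 1.771 kW × 78 h = 138.138 kWh
Tier 1 (0–55 kWh): 55 × $0.29 = $15.95
Above 55 kWh: 83.138 × $0.35 = $29.0983
Bill = $45.05

$45.05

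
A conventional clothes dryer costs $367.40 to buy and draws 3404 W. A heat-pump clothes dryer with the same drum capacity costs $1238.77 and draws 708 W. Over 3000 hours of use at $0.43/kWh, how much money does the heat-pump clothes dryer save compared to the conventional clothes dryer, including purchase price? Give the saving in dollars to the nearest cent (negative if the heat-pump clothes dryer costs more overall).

$2606.47

conventional clothes dryer: $367.40 + (3404/1000) kW × 3000 h × $0.43 = $367.40 + $4391.16 = $4758.56
heat-pump clothes dryer: $1238.77 + (708/1000) kW × 3000 h × $0.43 = $1238.77 + $913.32 = $2152.09
Saving = $4758.56 − $2152.09 = $2606.47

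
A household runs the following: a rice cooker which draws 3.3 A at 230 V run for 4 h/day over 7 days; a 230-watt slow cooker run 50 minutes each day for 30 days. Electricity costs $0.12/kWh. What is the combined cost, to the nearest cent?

$3.24

rice cooker: Power = 3.3 A × 230 V = 759 W = 0.759 kW
rice cooker: Runtime = 4 h/day × 7 days = 28 h
rice cooker: 0.759 kW × 28 h = 21.252 kWh
slow cooker: Runtime = 50 min × 30 = 1500 min = 25 h
slow cooker: 0.23 kW × 25 h = 5.75 kWh
Total energy = 27.002 kWh
Cost = 27.002 × $0.12 = $3.24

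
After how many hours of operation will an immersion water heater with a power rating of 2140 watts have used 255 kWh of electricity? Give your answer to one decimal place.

119.2 h

Hours = 255 kWh ÷ 2.14 kW = 119.2 h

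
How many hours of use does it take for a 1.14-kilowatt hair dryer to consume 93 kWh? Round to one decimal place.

Hours = 93 kWh ÷ 1.14 kW = 81.6 h

81.6 h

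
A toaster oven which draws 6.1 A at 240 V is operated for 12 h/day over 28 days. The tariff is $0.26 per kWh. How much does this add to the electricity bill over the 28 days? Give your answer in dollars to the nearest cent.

Power = 6.1 A × 240 V = 1464 W = 1.464 kW
Runtime = 12 h/day × 28 days = 336 h
Energy = 1.464 kW × 336 h = 491.904 kWh
Cost = 491.904 kWh × $0.26/kWh = $127.90

$127.90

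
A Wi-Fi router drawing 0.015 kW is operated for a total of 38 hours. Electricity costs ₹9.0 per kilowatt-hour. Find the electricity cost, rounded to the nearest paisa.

₹5.13

Energy = 0.015 kW × 38 h = 0.57 kWh
Cost = 0.57 kWh × ₹9.0/kWh = ₹5.13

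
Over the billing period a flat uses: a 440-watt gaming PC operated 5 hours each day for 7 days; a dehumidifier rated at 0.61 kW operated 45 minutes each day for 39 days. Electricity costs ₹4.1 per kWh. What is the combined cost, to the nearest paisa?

gaming PC: Runtime = 5 h/day × 7 days = 35 h
gaming PC: 0.44 kW × 35 h = 15.4 kWh
dehumidifier: Runtime = 45 min × 39 = 1755 min = 29.25 h
dehumidifier: 0.61 kW × 29.25 h = 17.8425 kWh
Total energy = 33.2425 kWh
Cost = 33.2425 × ₹4.1 = ₹136.29

₹136.29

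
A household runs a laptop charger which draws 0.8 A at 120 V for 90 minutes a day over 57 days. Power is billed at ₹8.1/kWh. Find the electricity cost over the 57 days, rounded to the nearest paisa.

Power = 0.8 A × 120 V = 96 W = 0.096 kW
Runtime = 90 min × 57 = 5130 min = 85.5 h
Energy = 0.096 kW × 85.5 h = 8.208 kWh
Cost = 8.208 kWh × ₹8.1/kWh = ₹66.48

₹66.48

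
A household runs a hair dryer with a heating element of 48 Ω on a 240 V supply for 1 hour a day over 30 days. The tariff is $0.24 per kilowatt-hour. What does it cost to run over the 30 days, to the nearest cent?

Power = V²/R = 240²/48 = 1200 W = 1.2 kW
Runtime = 1 h/day × 30 days = 30 h
Energy = 1.2 kW × 30 h = 36 kWh
Cost = 36 kWh × $0.24/kWh = $8.64

$8.64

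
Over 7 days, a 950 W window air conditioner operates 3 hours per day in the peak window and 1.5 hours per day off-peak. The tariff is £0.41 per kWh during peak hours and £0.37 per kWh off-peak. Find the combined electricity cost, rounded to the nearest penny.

Peak energy = 0.95 kW × 3 h × 7 = 19.95 kWh
Off-peak energy = 0.95 kW × 1.5 h × 7 = 9.975 kWh
Cost = 19.95 × £0.41 + 9.975 × £0.37 = £8.1795 + £3.69075 = £11.87

£11.87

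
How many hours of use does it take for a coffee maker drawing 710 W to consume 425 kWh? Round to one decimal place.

Hours = 425 kWh ÷ 0.71 kW = 598.6 h

598.6 h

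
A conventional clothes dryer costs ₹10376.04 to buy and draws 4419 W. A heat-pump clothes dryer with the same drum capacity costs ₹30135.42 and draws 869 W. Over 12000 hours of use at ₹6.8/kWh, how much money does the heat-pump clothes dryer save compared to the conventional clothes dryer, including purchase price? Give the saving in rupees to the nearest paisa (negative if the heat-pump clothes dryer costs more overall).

conventional clothes dryer: ₹10376.04 + (4419/1000) kW × 12000 h × ₹6.8 = ₹10376.04 + ₹360590.4 = ₹370966.44
heat-pump clothes dryer: ₹30135.42 + (869/1000) kW × 12000 h × ₹6.8 = ₹30135.42 + ₹70910.4 = ₹101045.82
Saving = ₹370966.44 − ₹101045.82 = ₹269920.62

₹269920.62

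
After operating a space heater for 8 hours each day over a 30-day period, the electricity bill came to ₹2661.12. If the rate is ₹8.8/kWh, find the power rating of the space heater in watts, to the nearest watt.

Energy = ₹2661.12 ÷ ₹8.8/kWh = 302.4 kWh
Runtime = 8 h/day × 30 days = 240 h
Power = 302.4 kWh ÷ 240 h = 1.26 kW = 1260 W

1260 W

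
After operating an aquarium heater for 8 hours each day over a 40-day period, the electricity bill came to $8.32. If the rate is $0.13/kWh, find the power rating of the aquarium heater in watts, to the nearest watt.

Energy = $8.32 ÷ $0.13/kWh = 64 kWh
Runtime = 8 h/day × 40 days = 320 h
Power = 64 kWh ÷ 320 h = 0.2 kW = 200 W

200 W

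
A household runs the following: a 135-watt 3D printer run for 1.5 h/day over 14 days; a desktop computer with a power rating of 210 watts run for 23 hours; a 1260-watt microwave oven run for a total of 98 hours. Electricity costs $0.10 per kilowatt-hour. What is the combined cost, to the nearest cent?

$13.11

3D printer: Runtime = 1.5 h/day × 14 days = 21 h
3D printer: 0.135 kW × 21 h = 2.835 kWh
desktop computer: 0.21 kW × 23 h = 4.83 kWh
microwave oven: 1.26 kW × 98 h = 123.48 kWh
Total energy = 131.145 kWh
Cost = 131.145 × $0.10 = $13.11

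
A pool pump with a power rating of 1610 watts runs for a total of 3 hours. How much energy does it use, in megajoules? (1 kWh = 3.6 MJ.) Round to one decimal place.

17.4 MJ

Energy = 1.61 kW × 3 h = 4.83 kWh
= 4.83 × 3.6 MJ = 17.4 MJ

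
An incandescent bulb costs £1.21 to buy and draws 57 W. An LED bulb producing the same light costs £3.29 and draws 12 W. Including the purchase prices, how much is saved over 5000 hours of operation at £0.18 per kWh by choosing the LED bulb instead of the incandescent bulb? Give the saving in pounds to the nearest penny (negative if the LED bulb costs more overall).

£38.42

incandescent bulb: £1.21 + (57/1000) kW × 5000 h × £0.18 = £1.21 + £51.3 = £52.51
LED bulb: £3.29 + (12/1000) kW × 5000 h × £0.18 = £3.29 + £10.8 = £14.09
Saving = £52.51 − £14.09 = £38.42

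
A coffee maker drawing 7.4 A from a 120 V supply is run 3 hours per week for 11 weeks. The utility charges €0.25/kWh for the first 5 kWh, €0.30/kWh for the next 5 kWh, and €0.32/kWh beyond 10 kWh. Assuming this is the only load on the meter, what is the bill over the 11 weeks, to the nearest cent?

€8.93

Power = 7.4 A × 120 V = 888 W = 0.888 kW
Runtime = 3 h/week × 11 weeks = 33 h
Energy = 0.888 kW × 33 h = 29.304 kWh
Tier 1 (0–5 kWh): 5 × €0.25 = €1.25
Tier 2 (5–10 kWh): 5 × €0.30 = €1.5
Above 10 kWh: 19.304 × €0.32 = €6.17728
Bill = €8.93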